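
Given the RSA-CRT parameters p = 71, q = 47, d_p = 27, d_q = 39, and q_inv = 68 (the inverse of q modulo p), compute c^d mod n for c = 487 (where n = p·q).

2742

m₁ = c^(d_p) mod p: c ≡ 61 (mod 71), and 61^27 mod 71 = 44.
m₂ = c^(d_q) mod q: c ≡ 17 (mod 47), and 17^39 mod 47 = 16.
h = q_inv·(m₁ − m₂) mod p = 68·(44 − 16) mod 71 = 58.
m = m₂ + h·q = 16 + 58·47 = 2742.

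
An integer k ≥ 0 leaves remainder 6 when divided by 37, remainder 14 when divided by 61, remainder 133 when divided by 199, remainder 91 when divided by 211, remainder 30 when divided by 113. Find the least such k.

The moduli are pairwise coprime; N = 37·61·199·211·113 = 10708916549.
N/37 = 289430177; 289430177 ≡ 8 (mod 37); 8·14 ≡ 1, so inverse 14.
N/61 = 175556009; 175556009 ≡ 22 (mod 61); 22·25 ≡ 1, so inverse 25.
N/199 = 53813651; 53813651 ≡ 71 (mod 199); 71·185 ≡ 1, so inverse 185.
N/211 = 50753159; 50753159 ≡ 63 (mod 211); 63·67 ≡ 1, so inverse 67.
N/113 = 94769173; 94769173 ≡ 28 (mod 113); 28·109 ≡ 1, so inverse 109.
k ≡ 6·289430177·14 + 14·175556009·25 + 133·53813651·185 + 91·50753159·67 + 30·94769173·109 = 2029178827006.
2029178827006 mod 10708916549 = 5193599245.

5193599245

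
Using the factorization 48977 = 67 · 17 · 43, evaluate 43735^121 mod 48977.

23279

Mod 67: 43735 ≡ 51; by Fermat, exponent reduces to 121 mod 66 = 55; 51^55 ≡ 30 (mod 67).
Mod 17: 43735 ≡ 11; by Fermat, exponent reduces to 121 mod 16 = 9; 11^9 ≡ 6 (mod 17).
Mod 43: 43735 ≡ 4; by Fermat, exponent reduces to 121 mod 42 = 37; 4^37 ≡ 16 (mod 43).
Combine by CRT: x ≡ 30 (mod 67), x ≡ 6 (mod 17), x ≡ 16 (mod 43) ⇒ x ≡ 23279 (mod 48977).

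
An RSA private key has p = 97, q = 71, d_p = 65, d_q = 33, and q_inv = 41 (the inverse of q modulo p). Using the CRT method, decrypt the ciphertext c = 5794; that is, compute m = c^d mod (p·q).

m₁ = c^(d_p) mod p: c ≡ 71 (mod 97), and 71^65 mod 97 = 60.
m₂ = c^(d_q) mod q: c ≡ 43 (mod 71), and 43^33 mod 71 = 24.
h = q_inv·(m₁ − m₂) mod p = 41·(60 − 24) mod 97 = 21.
m = m₂ + h·q = 24 + 21·71 = 1515.

1515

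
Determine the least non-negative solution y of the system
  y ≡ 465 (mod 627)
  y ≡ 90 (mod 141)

gcd(627, 141) = 3 and 3 | (90 − 465), so the pair is consistent; merging gives y ≡ 2346 (mod 29469), where 29469 = lcm(627, 141).
The solution is unique modulo lcm(627, 141) = 29469.

2346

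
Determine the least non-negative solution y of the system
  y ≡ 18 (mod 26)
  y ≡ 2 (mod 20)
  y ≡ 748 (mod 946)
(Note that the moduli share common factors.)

gcd(26, 20) = 2 and 2 | (2 − 18), so the pair is consistent; merging gives y ≡ 122 (mod 260), where 260 = lcm(26, 20).
gcd(260, 946) = 2 and 2 | (748 − 122), so the pair is consistent; merging gives y ≡ 103862 (mod 122980), where 122980 = lcm(260, 946).
The solution is unique modulo lcm(26, 20, 946) = 122980.

103862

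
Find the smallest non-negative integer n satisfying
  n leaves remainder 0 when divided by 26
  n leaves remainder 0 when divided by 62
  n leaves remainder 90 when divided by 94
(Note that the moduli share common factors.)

26598

gcd(26, 62) = 2 and 2 | (0 − 0), so the pair is consistent; merging gives n ≡ 0 (mod 806), where 806 = lcm(26, 62).
gcd(806, 94) = 2 and 2 | (90 − 0), so the pair is consistent; merging gives n ≡ 26598 (mod 37882), where 37882 = lcm(806, 94).
The solution is unique modulo lcm(26, 62, 94) = 37882.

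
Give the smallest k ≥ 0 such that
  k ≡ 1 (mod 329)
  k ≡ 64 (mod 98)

4278

gcd(329, 98) = 7 and 7 | (64 − 1), so the pair is consistent; merging gives k ≡ 4278 (mod 4606), where 4606 = lcm(329, 98).
The solution is unique modulo lcm(329, 98) = 4606.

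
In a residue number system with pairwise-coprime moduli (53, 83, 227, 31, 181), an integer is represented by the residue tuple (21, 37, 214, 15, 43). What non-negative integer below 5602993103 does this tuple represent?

3520036096

The moduli are pairwise coprime; N = 53·83·227·31·181 = 5602993103.
N/53 = 105716851; 105716851 ≡ 30 (mod 53); 30·23 ≡ 1, so inverse 23.
N/83 = 67505941; 67505941 ≡ 49 (mod 83); 49·61 ≡ 1, so inverse 61.
N/227 = 24682789; 24682789 ≡ 171 (mod 227); 171·77 ≡ 1, so inverse 77.
N/31 = 180741713; 180741713 ≡ 26 (mod 31); 26·6 ≡ 1, so inverse 6.
N/181 = 30955763; 30955763 ≡ 57 (mod 181); 57·54 ≡ 1, so inverse 54.
x ≡ 21·105716851·23 + 37·67505941·61 + 214·24682789·77 + 15·180741713·6 + 43·30955763·54 = 698291180868.
698291180868 mod 5602993103 = 3520036096.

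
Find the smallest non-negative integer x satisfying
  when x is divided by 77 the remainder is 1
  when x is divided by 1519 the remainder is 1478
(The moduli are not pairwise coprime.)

gcd(77, 1519) = 7 and 7 | (1478 − 1), so the pair is consistent; merging gives x ≡ 13630 (mod 16709), where 16709 = lcm(77, 1519).
The solution is unique modulo lcm(77, 1519) = 16709.

13630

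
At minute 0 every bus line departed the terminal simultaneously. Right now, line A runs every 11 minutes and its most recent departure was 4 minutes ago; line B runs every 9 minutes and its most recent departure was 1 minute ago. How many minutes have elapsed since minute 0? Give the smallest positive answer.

From t ≡ 4 (mod 11) write t = 4 + 11s. Substituting into t ≡ 1 (mod 9) gives 11s ≡ 6 (mod 9), and since 2⁻¹ ≡ 5 (mod 9), s ≡ 3. Hence t ≡ 4 + 11·3 = 37 (mod 99).

37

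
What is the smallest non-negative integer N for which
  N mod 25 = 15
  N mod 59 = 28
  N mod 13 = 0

The moduli are pairwise coprime; M = 25·59·13 = 19175.
M/25 = 767; 767 ≡ 17 (mod 25); 17·3 ≡ 1, so inverse 3.
M/59 = 325; 325 ≡ 30 (mod 59); 30·2 ≡ 1, so inverse 2.
M/13 = 1475; 1475 ≡ 6 (mod 13); 6·11 ≡ 1, so inverse 11.
N ≡ 15·767·3 + 28·325·2 + 0·1475·11 = 52715.
52715 mod 19175 = 14365.

14365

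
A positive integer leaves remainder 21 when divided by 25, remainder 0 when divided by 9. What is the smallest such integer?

171

From n ≡ 21 (mod 25) write n = 21 + 25t. Substituting into n ≡ 0 (mod 9) gives 25t ≡ 6 (mod 9), and since 7⁻¹ ≡ 4 (mod 9), t ≡ 6. Hence n ≡ 21 + 25·6 = 171 (mod 225).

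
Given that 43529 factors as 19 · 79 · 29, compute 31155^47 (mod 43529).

30774

Mod 19: 31155 ≡ 14; by Fermat, exponent reduces to 47 mod 18 = 11; 14^11 ≡ 13 (mod 19).
Mod 79: 31155 ≡ 29; 29^47 ≡ 43 (mod 79).
Mod 29: 31155 ≡ 9; by Fermat, exponent reduces to 47 mod 28 = 19; 9^19 ≡ 5 (mod 29).
Combine by CRT: x ≡ 13 (mod 19), x ≡ 43 (mod 79), x ≡ 5 (mod 29) ⇒ x ≡ 30774 (mod 43529).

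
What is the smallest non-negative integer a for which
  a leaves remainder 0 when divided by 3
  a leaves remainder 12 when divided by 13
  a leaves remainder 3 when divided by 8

51

The moduli are pairwise coprime; N = 3·13·8 = 312.
N/3 = 104; 104 ≡ 2 (mod 3); 2·2 ≡ 1, so inverse 2.
N/13 = 24; 24 ≡ 11 (mod 13); 11·6 ≡ 1, so inverse 6.
N/8 = 39; 39 ≡ 7 (mod 8); 7·7 ≡ 1, so inverse 7.
a ≡ 0·104·2 + 12·24·6 + 3·39·7 = 2547.
2547 mod 312 = 51.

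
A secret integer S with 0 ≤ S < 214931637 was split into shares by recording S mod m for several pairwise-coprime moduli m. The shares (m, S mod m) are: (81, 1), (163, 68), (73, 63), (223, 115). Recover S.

107210710

Combine the congruences pairwise.
From S ≡ 1 (mod 81) write S = 1 + 81t. Substituting into S ≡ 68 (mod 163) gives 81t ≡ 67 (mod 163), and since 81⁻¹ ≡ 161 (mod 163), t ≡ 29. Hence S ≡ 1 + 81·29 = 2350 (mod 13203).
From S ≡ 2350 (mod 13203) write S = 2350 + 13203t. Substituting into S ≡ 63 (mod 73) gives 13203t ≡ 49 (mod 73), and since 63⁻¹ ≡ 51 (mod 73), t ≡ 17. Hence S ≡ 2350 + 13203·17 = 226801 (mod 963819).
From S ≡ 226801 (mod 963819) write S = 226801 + 963819t. Substituting into S ≡ 115 (mod 223) gives 963819t ≡ 105 (mod 223), and since 13⁻¹ ≡ 103 (mod 223), t ≡ 111. Hence S ≡ 226801 + 963819·111 = 107210710 (mod 214931637).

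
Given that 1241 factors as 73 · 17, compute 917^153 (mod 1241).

1240

Mod 73: 917 ≡ 41; by Fermat, exponent reduces to 153 mod 72 = 9; 41^9 ≡ 72 (mod 73).
Mod 17: 917 ≡ 16; by Fermat, exponent reduces to 153 mod 16 = 9; 16^9 ≡ 16 (mod 17).
Combine by CRT: x ≡ 72 (mod 73), x ≡ 16 (mod 17) ⇒ x ≡ 1240 (mod 1241).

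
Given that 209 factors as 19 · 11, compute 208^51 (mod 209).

208

Mod 19: 208 ≡ 18; by Fermat, exponent reduces to 51 mod 18 = 15; 18^15 ≡ 18 (mod 19).
Mod 11: 208 ≡ 10; by Fermat, exponent reduces to 51 mod 10 = 1; 10^1 ≡ 10 (mod 11).
Combine by CRT: x ≡ 18 (mod 19), x ≡ 10 (mod 11) ⇒ x ≡ 208 (mod 209).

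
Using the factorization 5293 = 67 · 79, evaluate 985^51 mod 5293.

Mod 67: 985 ≡ 47; 47^51 ≡ 24 (mod 67).
Mod 79: 985 ≡ 37; 37^51 ≡ 57 (mod 79).
Combine by CRT: x ≡ 24 (mod 67), x ≡ 57 (mod 79) ⇒ x ≡ 1163 (mod 5293).

1163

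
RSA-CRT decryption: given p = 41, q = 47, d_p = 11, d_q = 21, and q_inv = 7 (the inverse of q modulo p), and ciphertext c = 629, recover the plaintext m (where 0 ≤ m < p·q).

1391

m₁ = c^(d_p) mod p: c ≡ 14 (mod 41), and 14^11 mod 41 = 38.
m₂ = c^(d_q) mod q: c ≡ 18 (mod 47), and 18^21 mod 47 = 28.
h = q_inv·(m₁ − m₂) mod p = 7·(38 − 28) mod 41 = 29.
m = m₂ + h·q = 28 + 29·47 = 1391.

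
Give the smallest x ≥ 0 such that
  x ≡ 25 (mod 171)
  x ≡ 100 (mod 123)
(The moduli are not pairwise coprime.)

Combine the congruences pairwise.
gcd(171, 123) = 3 and 3 | (100 − 25), so the pair is consistent; merging gives x ≡ 6865 (mod 7011), where 7011 = lcm(171, 123).
The solution is unique modulo lcm(171, 123) = 7011.

6865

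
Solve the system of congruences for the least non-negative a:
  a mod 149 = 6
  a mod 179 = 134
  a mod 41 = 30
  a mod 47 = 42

41679031

The moduli are pairwise coprime; N = 149·179·41·47 = 51395017.
N/149 = 344933; 344933 ≡ 147 (mod 149); 147·74 ≡ 1, so inverse 74.
N/179 = 287123; 287123 ≡ 7 (mod 179); 7·128 ≡ 1, so inverse 128.
N/41 = 1253537; 1253537 ≡ 3 (mod 41); 3·14 ≡ 1, so inverse 14.
N/47 = 1093511; 1093511 ≡ 9 (mod 47); 9·21 ≡ 1, so inverse 21.
a ≡ 6·344933·74 + 134·287123·128 + 30·1253537·14 + 42·1093511·21 = 6568846190.
6568846190 mod 51395017 = 41679031.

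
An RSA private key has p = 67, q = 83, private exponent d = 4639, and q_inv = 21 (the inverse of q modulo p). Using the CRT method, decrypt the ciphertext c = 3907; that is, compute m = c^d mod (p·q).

5219

d_p = d mod (p−1) = 4639 mod 66 = 19; d_q = d mod (q−1) = 47.
m₁ = c^(d_p) mod p: c ≡ 21 (mod 67), and 21^19 mod 67 = 60.
m₂ = c^(d_q) mod q: c ≡ 6 (mod 83), and 6^47 mod 83 = 73.
h = q_inv·(m₁ − m₂) mod p = 21·(60 − 73) mod 67 = 62.
m = m₂ + h·q = 73 + 62·83 = 5219.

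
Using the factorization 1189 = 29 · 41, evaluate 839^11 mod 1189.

Mod 29: 839 ≡ 27; 27^11 ≡ 11 (mod 29).
Mod 41: 839 ≡ 19; 19^11 ≡ 34 (mod 41).
Combine by CRT: x ≡ 11 (mod 29), x ≡ 34 (mod 41) ⇒ x ≡ 649 (mod 1189).

649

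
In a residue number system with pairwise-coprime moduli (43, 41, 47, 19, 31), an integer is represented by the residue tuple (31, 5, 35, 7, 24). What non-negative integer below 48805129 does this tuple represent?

The moduli are pairwise coprime; N = 43·41·47·19·31 = 48805129.
N/43 = 1135003; 1135003 ≡ 18 (mod 43); 18·12 ≡ 1, so inverse 12.
N/41 = 1190369; 1190369 ≡ 16 (mod 41); 16·18 ≡ 1, so inverse 18.
N/47 = 1038407; 1038407 ≡ 36 (mod 47); 36·17 ≡ 1, so inverse 17.
N/19 = 2568691; 2568691 ≡ 5 (mod 19); 5·4 ≡ 1, so inverse 4.
N/31 = 1574359; 1574359 ≡ 24 (mod 31); 24·22 ≡ 1, so inverse 22.
x ≡ 31·1135003·12 + 5·1190369·18 + 35·1038407·17 + 7·2568691·4 + 24·1574359·22 = 2050391391.
2050391391 mod 48805129 = 575973.

575973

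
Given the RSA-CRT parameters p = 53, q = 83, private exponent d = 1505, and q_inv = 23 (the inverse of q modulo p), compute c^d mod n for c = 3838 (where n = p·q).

d_p = d mod (p−1) = 1505 mod 52 = 49; d_q = d mod (q−1) = 29.
m₁ = c^(d_p) mod p: c ≡ 22 (mod 53), and 22^49 mod 53 = 21.
m₂ = c^(d_q) mod q: c ≡ 20 (mod 83), and 20^29 mod 83 = 74.
h = q_inv·(m₁ − m₂) mod p = 23·(21 − 74) mod 53 = 0.
m = m₂ + h·q = 74 + 0·83 = 74.

74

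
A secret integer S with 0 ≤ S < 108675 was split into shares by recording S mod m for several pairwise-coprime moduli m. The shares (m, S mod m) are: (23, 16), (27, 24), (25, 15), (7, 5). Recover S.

The moduli are pairwise coprime; N = 23·27·25·7 = 108675.
N/23 = 4725; 4725 ≡ 10 (mod 23); 10·7 ≡ 1, so inverse 7.
N/27 = 4025; 4025 ≡ 2 (mod 27); 2·14 ≡ 1, so inverse 14.
N/25 = 4347; 4347 ≡ 22 (mod 25); 22·8 ≡ 1, so inverse 8.
N/7 = 15525; 15525 ≡ 6 (mod 7); 6·6 ≡ 1, so inverse 6.
S ≡ 16·4725·7 + 24·4025·14 + 15·4347·8 + 5·15525·6 = 2868990.
2868990 mod 108675 = 43440.

43440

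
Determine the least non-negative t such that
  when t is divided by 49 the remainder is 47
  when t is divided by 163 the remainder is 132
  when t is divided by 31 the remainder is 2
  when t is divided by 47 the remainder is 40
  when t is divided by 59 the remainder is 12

The moduli are pairwise coprime; N = 49·163·31·47·59 = 686586481.
N/49 = 14011969; 14011969 ≡ 27 (mod 49); 27·20 ≡ 1, so inverse 20.
N/163 = 4212187; 4212187 ≡ 104 (mod 163); 104·58 ≡ 1, so inverse 58.
N/31 = 22147951; 22147951 ≡ 1 (mod 31), inverse 1.
N/47 = 14608223; 14608223 ≡ 12 (mod 47); 12·4 ≡ 1, so inverse 4.
N/59 = 11637059; 11637059 ≡ 17 (mod 59); 17·7 ≡ 1, so inverse 7.
t ≡ 47·14011969·20 + 132·4212187·58 + 2·22147951·1 + 40·14608223·4 + 12·11637059·7 = 48778879070.
48778879070 mod 686586481 = 31238919.

31238919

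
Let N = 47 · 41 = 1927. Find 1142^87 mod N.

Mod 47: 1142 ≡ 14; by Fermat, exponent reduces to 87 mod 46 = 41; 14^41 ≡ 16 (mod 47).
Mod 41: 1142 ≡ 35; by Fermat, exponent reduces to 87 mod 40 = 7; 35^7 ≡ 12 (mod 41).
Combine by CRT: x ≡ 16 (mod 47), x ≡ 12 (mod 41) ⇒ x ≡ 627 (mod 1927).

627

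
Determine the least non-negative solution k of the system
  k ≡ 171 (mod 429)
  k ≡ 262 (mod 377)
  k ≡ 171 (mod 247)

16473

gcd(429, 377) = 13 and 13 | (262 − 171), so the pair is consistent; merging gives k ≡ 4032 (mod 12441), where 12441 = lcm(429, 377).
gcd(12441, 247) = 13 and 13 | (171 − 4032), so the pair is consistent; merging gives k ≡ 16473 (mod 236379), where 236379 = lcm(12441, 247).
The solution is unique modulo lcm(429, 377, 247) = 236379.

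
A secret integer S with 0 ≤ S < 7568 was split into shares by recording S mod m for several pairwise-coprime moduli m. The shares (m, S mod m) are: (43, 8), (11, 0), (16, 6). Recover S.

3190

From S ≡ 8 (mod 43) write S = 8 + 43t. Substituting into S ≡ 0 (mod 11) gives 43t ≡ 3 (mod 11), and since 10⁻¹ ≡ 10 (mod 11), t ≡ 8. Hence S ≡ 8 + 43·8 = 352 (mod 473).
From S ≡ 352 (mod 473) write S = 352 + 473t. Substituting into S ≡ 6 (mod 16) gives 473t ≡ 6 (mod 16), and since 9⁻¹ ≡ 9 (mod 16), t ≡ 6. Hence S ≡ 352 + 473·6 = 3190 (mod 7568).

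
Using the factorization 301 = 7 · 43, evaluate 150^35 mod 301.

Mod 7: 150 ≡ 3; by Fermat, exponent reduces to 35 mod 6 = 5; 3^5 ≡ 5 (mod 7).
Mod 43: 150 ≡ 21; 21^35 ≡ 1 (mod 43).
Combine by CRT: x ≡ 5 (mod 7), x ≡ 1 (mod 43) ⇒ x ≡ 173 (mod 301).

173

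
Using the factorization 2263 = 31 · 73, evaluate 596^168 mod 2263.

Mod 31: 596 ≡ 7; by Fermat, exponent reduces to 168 mod 30 = 18; 7^18 ≡ 2 (mod 31).
Mod 73: 596 ≡ 12; by Fermat, exponent reduces to 168 mod 72 = 24; 12^24 ≡ 8 (mod 73).
Combine by CRT: x ≡ 2 (mod 31), x ≡ 8 (mod 73) ⇒ x ≡ 1614 (mod 2263).

1614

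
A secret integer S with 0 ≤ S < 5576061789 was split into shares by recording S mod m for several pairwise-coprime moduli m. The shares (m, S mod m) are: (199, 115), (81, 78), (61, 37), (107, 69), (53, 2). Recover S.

The moduli are pairwise coprime; N = 199·81·61·107·53 = 5576061789.
N/199 = 28020411; 28020411 ≡ 17 (mod 199); 17·82 ≡ 1, so inverse 82.
N/81 = 68840269; 68840269 ≡ 70 (mod 81); 70·22 ≡ 1, so inverse 22.
N/61 = 91410849; 91410849 ≡ 31 (mod 61); 31·2 ≡ 1, so inverse 2.
N/107 = 52112727; 52112727 ≡ 89 (mod 107); 89·101 ≡ 1, so inverse 101.
N/53 = 105208713; 105208713 ≡ 3 (mod 53); 3·18 ≡ 1, so inverse 18.
S ≡ 115·28020411·82 + 78·68840269·22 + 37·91410849·2 + 69·52112727·101 + 2·105208713·18 = 756087888291.
756087888291 mod 5576061789 = 3319546776.

3319546776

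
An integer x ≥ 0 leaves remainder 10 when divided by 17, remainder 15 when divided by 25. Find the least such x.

From x ≡ 10 (mod 17) write x = 10 + 17t. Substituting into x ≡ 15 (mod 25) gives 17t ≡ 5 (mod 25), and since 17⁻¹ ≡ 3 (mod 25), t ≡ 15. Hence x ≡ 10 + 17·15 = 265 (mod 425).

265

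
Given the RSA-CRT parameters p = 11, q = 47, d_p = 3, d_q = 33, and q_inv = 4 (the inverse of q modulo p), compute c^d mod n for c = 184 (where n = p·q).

182

m₁ = c^(d_p) mod p: c ≡ 8 (mod 11), and 8^3 mod 11 = 6.
m₂ = c^(d_q) mod q: c ≡ 43 (mod 47), and 43^33 mod 47 = 41.
h = q_inv·(m₁ − m₂) mod p = 4·(6 − 41) mod 11 = 3.
m = m₂ + h·q = 41 + 3·47 = 182.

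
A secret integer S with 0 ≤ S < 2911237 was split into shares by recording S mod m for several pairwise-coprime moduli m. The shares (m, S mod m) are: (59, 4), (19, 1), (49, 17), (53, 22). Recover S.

The moduli are pairwise coprime; N = 59·19·49·53 = 2911237.
N/59 = 49343; 49343 ≡ 19 (mod 59); 19·28 ≡ 1, so inverse 28.
N/19 = 153223; 153223 ≡ 7 (mod 19); 7·11 ≡ 1, so inverse 11.
N/49 = 59413; 59413 ≡ 25 (mod 49); 25·2 ≡ 1, so inverse 2.
N/53 = 54929; 54929 ≡ 21 (mod 53); 21·48 ≡ 1, so inverse 48.
S ≡ 4·49343·28 + 1·153223·11 + 17·59413·2 + 22·54929·48 = 67236935.
67236935 mod 2911237 = 278484.

278484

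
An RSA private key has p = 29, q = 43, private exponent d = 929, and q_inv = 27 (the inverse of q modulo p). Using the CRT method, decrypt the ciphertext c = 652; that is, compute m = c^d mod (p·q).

338

d_p = d mod (p−1) = 929 mod 28 = 5; d_q = d mod (q−1) = 5.
m₁ = c^(d_p) mod p: c ≡ 14 (mod 29), and 14^5 mod 29 = 19.
m₂ = c^(d_q) mod q: c ≡ 7 (mod 43), and 7^5 mod 43 = 37.
h = q_inv·(m₁ − m₂) mod p = 27·(19 − 37) mod 29 = 7.
m = m₂ + h·q = 37 + 7·43 = 338.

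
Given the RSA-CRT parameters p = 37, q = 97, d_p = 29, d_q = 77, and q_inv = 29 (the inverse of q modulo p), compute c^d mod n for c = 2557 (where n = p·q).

m₁ = c^(d_p) mod p: c ≡ 4 (mod 37), and 4^29 mod 37 = 21.
m₂ = c^(d_q) mod q: c ≡ 35 (mod 97), and 35^77 mod 97 = 61.
h = q_inv·(m₁ − m₂) mod p = 29·(21 − 61) mod 37 = 24.
m = m₂ + h·q = 61 + 24·97 = 2389.

2389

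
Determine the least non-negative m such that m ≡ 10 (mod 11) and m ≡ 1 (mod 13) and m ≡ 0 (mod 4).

The moduli are pairwise coprime; N = 11·13·4 = 572.
N/11 = 52; 52 ≡ 8 (mod 11); 8·7 ≡ 1, so inverse 7.
N/13 = 44; 44 ≡ 5 (mod 13); 5·8 ≡ 1, so inverse 8.
N/4 = 143; 143 ≡ 3 (mod 4); 3·3 ≡ 1, so inverse 3.
m ≡ 10·52·7 + 1·44·8 + 0·143·3 = 3992.
3992 mod 572 = 560.

560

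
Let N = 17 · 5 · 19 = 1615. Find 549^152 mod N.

Mod 17: 549 ≡ 5; by Fermat, exponent reduces to 152 mod 16 = 8; 5^8 ≡ 16 (mod 17).
Mod 5: 549 ≡ 4; since 4 | 152, by Fermat 4^152 ≡ 1 (mod 5).
Mod 19: 549 ≡ 17; by Fermat, exponent reduces to 152 mod 18 = 8; 17^8 ≡ 9 (mod 19).
Combine by CRT: x ≡ 16 (mod 17), x ≡ 1 (mod 5), x ≡ 9 (mod 19) ⇒ x ≡ 1206 (mod 1615).

1206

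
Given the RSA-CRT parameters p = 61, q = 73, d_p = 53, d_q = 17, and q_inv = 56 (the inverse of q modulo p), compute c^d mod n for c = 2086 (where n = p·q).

m₁ = c^(d_p) mod p: c ≡ 12 (mod 61), and 12^53 mod 61 = 16.
m₂ = c^(d_q) mod q: c ≡ 42 (mod 73), and 42^17 mod 73 = 15.
h = q_inv·(m₁ − m₂) mod p = 56·(16 − 15) mod 61 = 56.
m = m₂ + h·q = 15 + 56·73 = 4103.

4103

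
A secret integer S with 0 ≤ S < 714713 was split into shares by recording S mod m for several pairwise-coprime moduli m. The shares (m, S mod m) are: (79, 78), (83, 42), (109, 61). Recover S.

The moduli are pairwise coprime; N = 79·83·109 = 714713.
N/79 = 9047; 9047 ≡ 41 (mod 79); 41·27 ≡ 1, so inverse 27.
N/83 = 8611; 8611 ≡ 62 (mod 83); 62·79 ≡ 1, so inverse 79.
N/109 = 6557; 6557 ≡ 17 (mod 109); 17·77 ≡ 1, so inverse 77.
S ≡ 78·9047·27 + 42·8611·79 + 61·6557·77 = 78422509.
78422509 mod 714713 = 518792.

518792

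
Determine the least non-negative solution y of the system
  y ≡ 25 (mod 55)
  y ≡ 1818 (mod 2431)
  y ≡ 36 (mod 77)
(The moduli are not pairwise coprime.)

30990

gcd(55, 2431) = 11 and 11 | (1818 − 25), so the pair is consistent; merging gives y ≡ 6680 (mod 12155), where 12155 = lcm(55, 2431).
gcd(12155, 77) = 11 and 11 | (36 − 6680), so the pair is consistent; merging gives y ≡ 30990 (mod 85085), where 85085 = lcm(12155, 77).
The solution is unique modulo lcm(55, 2431, 77) = 85085.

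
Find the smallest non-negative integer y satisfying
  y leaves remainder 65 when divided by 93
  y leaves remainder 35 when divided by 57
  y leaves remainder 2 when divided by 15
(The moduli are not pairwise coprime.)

3227

Combine the congruences pairwise.
gcd(93, 57) = 3 and 3 | (35 − 65), so the pair is consistent; merging gives y ≡ 1460 (mod 1767), where 1767 = lcm(93, 57).
gcd(1767, 15) = 3 and 3 | (2 − 1460), so the pair is consistent; merging gives y ≡ 3227 (mod 8835), where 8835 = lcm(1767, 15).
The solution is unique modulo lcm(93, 57, 15) = 8835.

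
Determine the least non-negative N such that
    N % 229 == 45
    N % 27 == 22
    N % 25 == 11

The moduli are pairwise coprime; M = 229·27·25 = 154575.
M/229 = 675; 675 ≡ 217 (mod 229); 217·19 ≡ 1, so inverse 19.
M/27 = 5725; 5725 ≡ 1 (mod 27), inverse 1.
M/25 = 6183; 6183 ≡ 8 (mod 25); 8·22 ≡ 1, so inverse 22.
N ≡ 45·675·19 + 22·5725·1 + 11·6183·22 = 2199361.
2199361 mod 154575 = 35311.

35311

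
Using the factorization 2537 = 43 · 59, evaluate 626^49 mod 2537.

2027

Mod 43: 626 ≡ 24; by Fermat, exponent reduces to 49 mod 42 = 7; 24^7 ≡ 6 (mod 43).
Mod 59: 626 ≡ 36; 36^49 ≡ 21 (mod 59).
Combine by CRT: x ≡ 6 (mod 43), x ≡ 21 (mod 59) ⇒ x ≡ 2027 (mod 2537).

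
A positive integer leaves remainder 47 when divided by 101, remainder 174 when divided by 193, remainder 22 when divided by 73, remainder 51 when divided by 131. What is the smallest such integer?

The moduli are pairwise coprime; M = 101·193·73·131 = 186411559.
M/101 = 1845659; 1845659 ≡ 86 (mod 101); 86·74 ≡ 1, so inverse 74.
M/193 = 965863; 965863 ≡ 91 (mod 193); 91·70 ≡ 1, so inverse 70.
M/73 = 2553583; 2553583 ≡ 43 (mod 73); 43·17 ≡ 1, so inverse 17.
M/131 = 1422989; 1422989 ≡ 67 (mod 131); 67·88 ≡ 1, so inverse 88.
N ≡ 47·1845659·74 + 174·965863·70 + 22·2553583·17 + 51·1422989·88 = 25524828016.
25524828016 mod 186411559 = 172855992.

172855992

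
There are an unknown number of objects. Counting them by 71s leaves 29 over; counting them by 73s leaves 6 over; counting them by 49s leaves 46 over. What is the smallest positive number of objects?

From N ≡ 29 (mod 71) write N = 29 + 71t. Substituting into N ≡ 6 (mod 73) gives 71t ≡ 50 (mod 73), and since 71⁻¹ ≡ 36 (mod 73), t ≡ 48. Hence N ≡ 29 + 71·48 = 3437 (mod 5183).
From N ≡ 3437 (mod 5183) write N = 3437 + 5183t. Substituting into N ≡ 46 (mod 49) gives 5183t ≡ 39 (mod 49), and since 38⁻¹ ≡ 40 (mod 49), t ≡ 41. Hence N ≡ 3437 + 5183·41 = 215940 (mod 253967).

215940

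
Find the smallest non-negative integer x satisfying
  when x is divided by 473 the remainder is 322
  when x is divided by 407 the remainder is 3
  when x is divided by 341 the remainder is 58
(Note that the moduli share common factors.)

292636

Combine the congruences pairwise.
gcd(473, 407) = 11 and 11 | (3 − 322), so the pair is consistent; merging gives x ≡ 12620 (mod 17501), where 17501 = lcm(473, 407).
gcd(17501, 341) = 11 and 11 | (58 − 12620), so the pair is consistent; merging gives x ≡ 292636 (mod 542531), where 542531 = lcm(17501, 341).
The solution is unique modulo lcm(473, 407, 341) = 542531.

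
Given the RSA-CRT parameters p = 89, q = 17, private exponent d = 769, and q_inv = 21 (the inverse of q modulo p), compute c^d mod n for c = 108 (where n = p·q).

414

d_p = d mod (p−1) = 769 mod 88 = 65; d_q = d mod (q−1) = 1.
m₁ = c^(d_p) mod p: c ≡ 19 (mod 89), and 19^65 mod 89 = 58.
m₂ = c^(d_q) mod q: c ≡ 6 (mod 17), and 6^1 mod 17 = 6.
h = q_inv·(m₁ − m₂) mod p = 21·(58 − 6) mod 89 = 24.
m = m₂ + h·q = 6 + 24·17 = 414.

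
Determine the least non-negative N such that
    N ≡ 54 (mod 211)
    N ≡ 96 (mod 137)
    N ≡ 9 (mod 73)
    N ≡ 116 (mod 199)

324317182

The moduli are pairwise coprime; M = 211·137·73·199 = 419931989.
M/211 = 1990199; 1990199 ≡ 47 (mod 211); 47·9 ≡ 1, so inverse 9.
M/137 = 3065197; 3065197 ≡ 96 (mod 137); 96·10 ≡ 1, so inverse 10.
M/73 = 5752493; 5752493 ≡ 20 (mod 73); 20·11 ≡ 1, so inverse 11.
M/199 = 2110211; 2110211 ≡ 15 (mod 199); 15·146 ≡ 1, so inverse 146.
N ≡ 54·1990199·9 + 96·3065197·10 + 9·5752493·11 + 116·2110211·146 = 40217856137.
40217856137 mod 419931989 = 324317182.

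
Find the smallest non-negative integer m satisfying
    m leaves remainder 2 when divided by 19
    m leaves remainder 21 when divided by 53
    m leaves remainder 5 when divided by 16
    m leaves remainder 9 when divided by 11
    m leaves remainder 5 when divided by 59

The moduli are pairwise coprime; N = 19·53·16·11·59 = 10456688.
N/19 = 550352; 550352 ≡ 17 (mod 19); 17·9 ≡ 1, so inverse 9.
N/53 = 197296; 197296 ≡ 30 (mod 53); 30·23 ≡ 1, so inverse 23.
N/16 = 653543; 653543 ≡ 7 (mod 16); 7·7 ≡ 1, so inverse 7.
N/11 = 950608; 950608 ≡ 10 (mod 11); 10·10 ≡ 1, so inverse 10.
N/59 = 177232; 177232 ≡ 55 (mod 59); 55·44 ≡ 1, so inverse 44.
m ≡ 2·550352·9 + 21·197296·23 + 5·653543·7 + 9·950608·10 + 5·177232·44 = 252620069.
252620069 mod 10456688 = 1659557.

1659557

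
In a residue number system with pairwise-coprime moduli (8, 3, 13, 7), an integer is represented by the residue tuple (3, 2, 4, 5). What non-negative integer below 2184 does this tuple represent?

Combine the congruences pairwise.
From x ≡ 3 (mod 8) write x = 3 + 8t. Substituting into x ≡ 2 (mod 3) gives 8t ≡ 2 (mod 3), and since 2⁻¹ ≡ 2 (mod 3), t ≡ 1. Hence x ≡ 3 + 8·1 = 11 (mod 24).
From x ≡ 11 (mod 24) write x = 11 + 24t. Substituting into x ≡ 4 (mod 13) gives 24t ≡ 6 (mod 13), and since 11⁻¹ ≡ 6 (mod 13), t ≡ 10. Hence x ≡ 11 + 24·10 = 251 (mod 312).
From x ≡ 251 (mod 312) write x = 251 + 312t. Substituting into x ≡ 5 (mod 7) gives 312t ≡ 6 (mod 7), and since 4⁻¹ ≡ 2 (mod 7), t ≡ 5. Hence x ≡ 251 + 312·5 = 1811 (mod 2184).

1811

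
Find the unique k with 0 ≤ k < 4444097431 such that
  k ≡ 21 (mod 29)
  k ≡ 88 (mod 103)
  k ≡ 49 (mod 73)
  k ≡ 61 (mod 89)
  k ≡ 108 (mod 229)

The moduli are pairwise coprime; N = 29·103·73·89·229 = 4444097431.
N/29 = 153244739; 153244739 ≡ 10 (mod 29); 10·3 ≡ 1, so inverse 3.
N/103 = 43146577; 43146577 ≡ 83 (mod 103); 83·36 ≡ 1, so inverse 36.
N/73 = 60878047; 60878047 ≡ 62 (mod 73); 62·53 ≡ 1, so inverse 53.
N/89 = 49933679; 49933679 ≡ 51 (mod 89); 51·7 ≡ 1, so inverse 7.
N/229 = 19406539; 19406539 ≡ 163 (mod 229); 163·170 ≡ 1, so inverse 170.
k ≡ 21·153244739·3 + 88·43146577·36 + 49·60878047·53 + 61·49933679·7 + 108·19406539·170 = 682068799525.
682068799525 mod 4444097431 = 2121892582.

2121892582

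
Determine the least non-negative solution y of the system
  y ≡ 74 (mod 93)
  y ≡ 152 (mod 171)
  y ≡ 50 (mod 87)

15884

gcd(93, 171) = 3 and 3 | (152 − 74), so the pair is consistent; merging gives y ≡ 5282 (mod 5301), where 5301 = lcm(93, 171).
gcd(5301, 87) = 3 and 3 | (50 − 5282), so the pair is consistent; merging gives y ≡ 15884 (mod 153729), where 153729 = lcm(5301, 87).
The solution is unique modulo lcm(93, 171, 87) = 153729.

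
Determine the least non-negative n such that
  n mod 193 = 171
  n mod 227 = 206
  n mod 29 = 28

222893

The moduli are pairwise coprime; M = 193·227·29 = 1270519.
M/193 = 6583; 6583 ≡ 21 (mod 193); 21·46 ≡ 1, so inverse 46.
M/227 = 5597; 5597 ≡ 149 (mod 227); 149·32 ≡ 1, so inverse 32.
M/29 = 43811; 43811 ≡ 21 (mod 29); 21·18 ≡ 1, so inverse 18.
n ≡ 171·6583·46 + 206·5597·32 + 28·43811·18 = 110758046.
110758046 mod 1270519 = 222893.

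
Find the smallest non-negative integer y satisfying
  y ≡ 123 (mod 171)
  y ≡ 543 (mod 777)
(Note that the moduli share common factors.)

1320

Combine the congruences pairwise.
gcd(171, 777) = 3 and 3 | (543 − 123), so the pair is consistent; merging gives y ≡ 1320 (mod 44289), where 44289 = lcm(171, 777).
The solution is unique modulo lcm(171, 777) = 44289.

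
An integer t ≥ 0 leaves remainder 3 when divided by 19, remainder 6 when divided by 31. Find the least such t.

From t ≡ 3 (mod 19) write t = 3 + 19s. Substituting into t ≡ 6 (mod 31) gives 19s ≡ 3 (mod 31), and since 19⁻¹ ≡ 18 (mod 31), s ≡ 23. Hence t ≡ 3 + 19·23 = 440 (mod 589).

440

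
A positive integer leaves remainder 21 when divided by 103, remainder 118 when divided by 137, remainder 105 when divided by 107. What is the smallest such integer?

703202

The moduli are pairwise coprime; M = 103·137·107 = 1509877.
M/103 = 14659; 14659 ≡ 33 (mod 103); 33·25 ≡ 1, so inverse 25.
M/137 = 11021; 11021 ≡ 61 (mod 137); 61·9 ≡ 1, so inverse 9.
M/107 = 14111; 14111 ≡ 94 (mod 107); 94·74 ≡ 1, so inverse 74.
n ≡ 21·14659·25 + 118·11021·9 + 105·14111·74 = 129042747.
129042747 mod 1509877 = 703202.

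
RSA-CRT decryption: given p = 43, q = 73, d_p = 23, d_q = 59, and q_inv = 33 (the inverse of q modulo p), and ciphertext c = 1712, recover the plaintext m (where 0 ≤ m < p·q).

1139

m₁ = c^(d_p) mod p: c ≡ 35 (mod 43), and 35^23 mod 43 = 21.
m₂ = c^(d_q) mod q: c ≡ 33 (mod 73), and 33^59 mod 73 = 44.
h = q_inv·(m₁ − m₂) mod p = 33·(21 − 44) mod 43 = 15.
m = m₂ + h·q = 44 + 15·73 = 1139.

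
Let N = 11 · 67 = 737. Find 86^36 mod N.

Mod 11: 86 ≡ 9; by Fermat, exponent reduces to 36 mod 10 = 6; 9^6 ≡ 9 (mod 11).
Mod 67: 86 ≡ 19; 19^36 ≡ 25 (mod 67).
Combine by CRT: x ≡ 9 (mod 11), x ≡ 25 (mod 67) ⇒ x ≡ 427 (mod 737).

427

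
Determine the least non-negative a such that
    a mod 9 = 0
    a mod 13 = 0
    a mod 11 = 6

468

From a ≡ 0 (mod 9) write a = 0 + 9t. Substituting into a ≡ 0 (mod 13) gives 9t ≡ 0 (mod 13), and since 9⁻¹ ≡ 3 (mod 13), t ≡ 0. Hence a ≡ 0 + 9·0 = 0 (mod 117).
From a ≡ 0 (mod 117) write a = 0 + 117t. Substituting into a ≡ 6 (mod 11) gives 117t ≡ 6 (mod 11), and since 7⁻¹ ≡ 8 (mod 11), t ≡ 4. Hence a ≡ 0 + 117·4 = 468 (mod 1287).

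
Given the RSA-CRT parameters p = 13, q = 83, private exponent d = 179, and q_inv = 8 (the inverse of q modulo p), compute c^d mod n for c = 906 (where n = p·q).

d_p = d mod (p−1) = 179 mod 12 = 11; d_q = d mod (q−1) = 15.
m₁ = c^(d_p) mod p: c ≡ 9 (mod 13), and 9^11 mod 13 = 3.
m₂ = c^(d_q) mod q: c ≡ 76 (mod 83), and 76^15 mod 83 = 52.
h = q_inv·(m₁ − m₂) mod p = 8·(3 − 52) mod 13 = 11.
m = m₂ + h·q = 52 + 11·83 = 965.

965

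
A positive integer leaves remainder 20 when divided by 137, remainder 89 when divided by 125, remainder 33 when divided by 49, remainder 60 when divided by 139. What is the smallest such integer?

The moduli are pairwise coprime; N = 137·125·49·139 = 116638375.
N/137 = 851375; 851375 ≡ 57 (mod 137); 57·125 ≡ 1, so inverse 125.
N/125 = 933107; 933107 ≡ 107 (mod 125); 107·118 ≡ 1, so inverse 118.
N/49 = 2380375; 2380375 ≡ 4 (mod 49); 4·37 ≡ 1, so inverse 37.
N/139 = 839125; 839125 ≡ 121 (mod 139); 121·54 ≡ 1, so inverse 54.
t ≡ 20·851375·125 + 89·933107·118 + 33·2380375·37 + 60·839125·54 = 17553130089.
17553130089 mod 116638375 = 57373839.

57373839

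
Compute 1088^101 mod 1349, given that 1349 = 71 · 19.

310

Mod 71: 1088 ≡ 23; by Fermat, exponent reduces to 101 mod 70 = 31; 23^31 ≡ 26 (mod 71).
Mod 19: 1088 ≡ 5; by Fermat, exponent reduces to 101 mod 18 = 11; 5^11 ≡ 6 (mod 19).
Combine by CRT: x ≡ 26 (mod 71), x ≡ 6 (mod 19) ⇒ x ≡ 310 (mod 1349).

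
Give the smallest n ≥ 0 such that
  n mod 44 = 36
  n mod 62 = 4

gcd(44, 62) = 2 and 2 | (4 − 36), so the pair is consistent; merging gives n ≡ 872 (mod 1364), where 1364 = lcm(44, 62).
The solution is unique modulo lcm(44, 62) = 1364.

872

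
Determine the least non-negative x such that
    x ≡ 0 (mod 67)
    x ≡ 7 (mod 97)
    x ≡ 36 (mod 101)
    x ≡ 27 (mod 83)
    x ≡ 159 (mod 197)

5604022911

From x ≡ 0 (mod 67) write x = 0 + 67t. Substituting into x ≡ 7 (mod 97) gives 67t ≡ 7 (mod 97), and since 67⁻¹ ≡ 42 (mod 97), t ≡ 3. Hence x ≡ 0 + 67·3 = 201 (mod 6499).
From x ≡ 201 (mod 6499) write x = 201 + 6499t. Substituting into x ≡ 36 (mod 101) gives 6499t ≡ 37 (mod 101), and since 35⁻¹ ≡ 26 (mod 101), t ≡ 53. Hence x ≡ 201 + 6499·53 = 344648 (mod 656399).
From x ≡ 344648 (mod 656399) write x = 344648 + 656399t. Substituting into x ≡ 27 (mod 83) gives 656399t ≡ 78 (mod 83), and since 35⁻¹ ≡ 19 (mod 83), t ≡ 71. Hence x ≡ 344648 + 656399·71 = 46948977 (mod 54481117).
From x ≡ 46948977 (mod 54481117) write x = 46948977 + 54481117t. Substituting into x ≡ 159 (mod 197) gives 54481117t ≡ 25 (mod 197), and since 176⁻¹ ≡ 75 (mod 197), t ≡ 102. Hence x ≡ 46948977 + 54481117·102 = 5604022911 (mod 10732780049).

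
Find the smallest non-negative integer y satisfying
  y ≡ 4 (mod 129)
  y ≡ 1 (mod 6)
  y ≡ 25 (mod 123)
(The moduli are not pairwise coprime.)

gcd(129, 6) = 3 and 3 | (1 − 4), so the pair is consistent; merging gives y ≡ 133 (mod 258), where 258 = lcm(129, 6).
gcd(258, 123) = 3 and 3 | (25 − 133), so the pair is consistent; merging gives y ≡ 8389 (mod 10578), where 10578 = lcm(258, 123).
The solution is unique modulo lcm(129, 6, 123) = 10578.

8389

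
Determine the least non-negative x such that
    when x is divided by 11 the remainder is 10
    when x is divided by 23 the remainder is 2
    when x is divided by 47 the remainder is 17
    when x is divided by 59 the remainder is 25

The moduli are pairwise coprime; N = 11·23·47·59 = 701569.
N/11 = 63779; 63779 ≡ 1 (mod 11), inverse 1.
N/23 = 30503; 30503 ≡ 5 (mod 23); 5·14 ≡ 1, so inverse 14.
N/47 = 14927; 14927 ≡ 28 (mod 47); 28·42 ≡ 1, so inverse 42.
N/59 = 11891; 11891 ≡ 32 (mod 59); 32·24 ≡ 1, so inverse 24.
x ≡ 10·63779·1 + 2·30503·14 + 17·14927·42 + 25·11891·24 = 19284352.
19284352 mod 701569 = 341989.

341989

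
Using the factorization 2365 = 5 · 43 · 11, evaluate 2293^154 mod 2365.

Mod 5: 2293 ≡ 3; by Fermat, exponent reduces to 154 mod 4 = 2; 3^2 ≡ 4 (mod 5).
Mod 43: 2293 ≡ 14; by Fermat, exponent reduces to 154 mod 42 = 28; 14^28 ≡ 36 (mod 43).
Mod 11: 2293 ≡ 5; by Fermat, exponent reduces to 154 mod 10 = 4; 5^4 ≡ 9 (mod 11).
Combine by CRT: x ≡ 4 (mod 5), x ≡ 36 (mod 43), x ≡ 9 (mod 11) ⇒ x ≡ 724 (mod 2365).

724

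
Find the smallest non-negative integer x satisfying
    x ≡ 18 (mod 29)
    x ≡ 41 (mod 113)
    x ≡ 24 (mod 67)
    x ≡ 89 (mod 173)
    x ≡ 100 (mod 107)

2018035401

From x ≡ 18 (mod 29) write x = 18 + 29t. Substituting into x ≡ 41 (mod 113) gives 29t ≡ 23 (mod 113), and since 29⁻¹ ≡ 39 (mod 113), t ≡ 106. Hence x ≡ 18 + 29·106 = 3092 (mod 3277).
From x ≡ 3092 (mod 3277) write x = 3092 + 3277t. Substituting into x ≡ 24 (mod 67) gives 3277t ≡ 14 (mod 67), and since 61⁻¹ ≡ 11 (mod 67), t ≡ 20. Hence x ≡ 3092 + 3277·20 = 68632 (mod 219559).
From x ≡ 68632 (mod 219559) write x = 68632 + 219559t. Substituting into x ≡ 89 (mod 173) gives 219559t ≡ 138 (mod 173), and since 22⁻¹ ≡ 118 (mod 173), t ≡ 22. Hence x ≡ 68632 + 219559·22 = 4898930 (mod 37983707).
From x ≡ 4898930 (mod 37983707) write x = 4898930 + 37983707t. Substituting into x ≡ 100 (mod 107) gives 37983707t ≡ 58 (mod 107), and since 98⁻¹ ≡ 95 (mod 107), t ≡ 53. Hence x ≡ 4898930 + 37983707·53 = 2018035401 (mod 4064256649).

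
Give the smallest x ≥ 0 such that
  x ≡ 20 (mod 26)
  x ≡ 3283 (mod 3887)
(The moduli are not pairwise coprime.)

gcd(26, 3887) = 13 and 13 | (3283 − 20), so the pair is consistent; merging gives x ≡ 7170 (mod 7774), where 7774 = lcm(26, 3887).
The solution is unique modulo lcm(26, 3887) = 7774.

7170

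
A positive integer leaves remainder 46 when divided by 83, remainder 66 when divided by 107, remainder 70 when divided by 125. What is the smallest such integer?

From t ≡ 46 (mod 83) write t = 46 + 83s. Substituting into t ≡ 66 (mod 107) gives 83s ≡ 20 (mod 107), and since 83⁻¹ ≡ 49 (mod 107), s ≡ 17. Hence t ≡ 46 + 83·17 = 1457 (mod 8881).
From t ≡ 1457 (mod 8881) write t = 1457 + 8881s. Substituting into t ≡ 70 (mod 125) gives 8881s ≡ 113 (mod 125), and since 6⁻¹ ≡ 21 (mod 125), s ≡ 123. Hence t ≡ 1457 + 8881·123 = 1093820 (mod 1110125).

1093820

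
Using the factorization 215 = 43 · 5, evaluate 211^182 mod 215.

Mod 43: 211 ≡ 39; by Fermat, exponent reduces to 182 mod 42 = 14; 39^14 ≡ 1 (mod 43).
Mod 5: 211 ≡ 1; by Fermat, exponent reduces to 182 mod 4 = 2; 1^2 ≡ 1 (mod 5).
Combine by CRT: x ≡ 1 (mod 43), x ≡ 1 (mod 5) ⇒ x ≡ 1 (mod 215).

1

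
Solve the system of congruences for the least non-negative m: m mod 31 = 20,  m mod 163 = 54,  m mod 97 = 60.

From m ≡ 20 (mod 31) write m = 20 + 31t. Substituting into m ≡ 54 (mod 163) gives 31t ≡ 34 (mod 163), and since 31⁻¹ ≡ 142 (mod 163), t ≡ 101. Hence m ≡ 20 + 31·101 = 3151 (mod 5053).
From m ≡ 3151 (mod 5053) write m = 3151 + 5053t. Substituting into m ≡ 60 (mod 97) gives 5053t ≡ 13 (mod 97), and since 9⁻¹ ≡ 54 (mod 97), t ≡ 23. Hence m ≡ 3151 + 5053·23 = 119370 (mod 490141).

119370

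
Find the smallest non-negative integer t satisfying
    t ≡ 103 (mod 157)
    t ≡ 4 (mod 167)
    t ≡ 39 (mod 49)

The moduli are pairwise coprime; N = 157·167·49 = 1284731.
N/157 = 8183; 8183 ≡ 19 (mod 157); 19·124 ≡ 1, so inverse 124.
N/167 = 7693; 7693 ≡ 11 (mod 167); 11·76 ≡ 1, so inverse 76.
N/49 = 26219; 26219 ≡ 4 (mod 49); 4·37 ≡ 1, so inverse 37.
t ≡ 103·8183·124 + 4·7693·76 + 39·26219·37 = 144685965.
144685965 mod 1284731 = 796093.

796093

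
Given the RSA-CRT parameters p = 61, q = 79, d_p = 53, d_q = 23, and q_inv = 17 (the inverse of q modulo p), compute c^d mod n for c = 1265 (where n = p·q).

4030

m₁ = c^(d_p) mod p: c ≡ 45 (mod 61), and 45^53 mod 61 = 4.
m₂ = c^(d_q) mod q: c ≡ 1 (mod 79), and 1^23 mod 79 = 1.
h = q_inv·(m₁ − m₂) mod p = 17·(4 − 1) mod 61 = 51.
m = m₂ + h·q = 1 + 51·79 = 4030.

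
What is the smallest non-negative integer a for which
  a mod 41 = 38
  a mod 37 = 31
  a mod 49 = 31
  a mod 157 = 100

The moduli are pairwise coprime; N = 41·37·49·157 = 11670281.
N/41 = 284641; 284641 ≡ 19 (mod 41); 19·13 ≡ 1, so inverse 13.
N/37 = 315413; 315413 ≡ 25 (mod 37); 25·3 ≡ 1, so inverse 3.
N/49 = 238169; 238169 ≡ 29 (mod 49); 29·22 ≡ 1, so inverse 22.
N/157 = 74333; 74333 ≡ 72 (mod 157); 72·24 ≡ 1, so inverse 24.
a ≡ 38·284641·13 + 31·315413·3 + 31·238169·22 + 100·74333·24 = 510776521.
510776521 mod 11670281 = 8954438.

8954438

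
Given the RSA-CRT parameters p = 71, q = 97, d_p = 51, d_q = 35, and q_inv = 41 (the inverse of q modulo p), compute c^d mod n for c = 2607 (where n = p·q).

m₁ = c^(d_p) mod p: c ≡ 51 (mod 71), and 51^51 mod 71 = 26.
m₂ = c^(d_q) mod q: c ≡ 85 (mod 97), and 85^35 mod 97 = 18.
h = q_inv·(m₁ − m₂) mod p = 41·(26 − 18) mod 71 = 44.
m = m₂ + h·q = 18 + 44·97 = 4286.

4286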